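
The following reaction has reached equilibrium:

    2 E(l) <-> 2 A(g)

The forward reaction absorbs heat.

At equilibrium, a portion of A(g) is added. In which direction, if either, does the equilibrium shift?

left

Adding A (g), a product, drives the reaction to the left.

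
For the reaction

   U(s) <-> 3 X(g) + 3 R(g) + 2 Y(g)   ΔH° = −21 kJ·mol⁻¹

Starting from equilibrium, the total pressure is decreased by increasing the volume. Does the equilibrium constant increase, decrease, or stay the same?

unchanged

The equilibrium constant depends only on temperature. This perturbation may move the position of equilibrium, but since T is unchanged, K itself is unchanged.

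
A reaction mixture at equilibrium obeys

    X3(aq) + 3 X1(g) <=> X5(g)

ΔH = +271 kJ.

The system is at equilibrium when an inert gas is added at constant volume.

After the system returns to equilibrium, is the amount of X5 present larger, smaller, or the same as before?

At constant volume, adding an inert gas leaves every reacting species' partial pressure unchanged, so Q is unchanged — no shift from this change.
No net shift occurs, so the amount of X5 is unchanged.

unchanged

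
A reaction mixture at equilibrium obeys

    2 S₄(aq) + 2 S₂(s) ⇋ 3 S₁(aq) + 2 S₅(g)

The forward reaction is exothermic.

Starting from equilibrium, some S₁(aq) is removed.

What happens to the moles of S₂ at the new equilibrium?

decreases

Removing S₁ (aq), a product, drives the reaction to the right.
The net shift is to the right. S₂ is a reactant, so its amount decreases.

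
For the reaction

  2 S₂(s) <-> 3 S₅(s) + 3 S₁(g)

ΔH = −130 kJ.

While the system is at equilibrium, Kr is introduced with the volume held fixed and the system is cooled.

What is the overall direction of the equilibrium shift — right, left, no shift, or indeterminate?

At constant volume, adding an inert gas leaves every reacting species' partial pressure unchanged, so Q is unchanged — no shift from this change.
The forward reaction is exothermic. Lowering T favours the exothermic direction — shift to the right.
Only the nonzero effect(s) matter; the net shift is to the right.

right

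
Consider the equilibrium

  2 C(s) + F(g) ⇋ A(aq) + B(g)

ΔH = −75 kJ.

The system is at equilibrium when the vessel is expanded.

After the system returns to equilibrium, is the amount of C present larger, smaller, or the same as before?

unchanged

Gas moles: reactants 1, products 1. Δn_gas = 0, so a volume change leaves Q equal to K — no shift from this change.
No net shift occurs, so the amount of C is unchanged.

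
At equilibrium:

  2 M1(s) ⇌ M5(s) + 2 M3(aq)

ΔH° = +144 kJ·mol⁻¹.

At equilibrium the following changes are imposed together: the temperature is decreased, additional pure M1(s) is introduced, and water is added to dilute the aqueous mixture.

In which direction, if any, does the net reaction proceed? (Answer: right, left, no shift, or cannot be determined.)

The forward reaction is endothermic. Lowering T favours the exothermic direction — shift to the left.
M1 is a pure solid; its activity is 1 regardless of amount, so Q is unaffected — no shift from this change.
Dilution lowers every aqueous concentration by the same factor. Δn_aq = 2 − 0 = +2, so the system shifts toward the side with more dissolved moles — to the right.
The individual effects push in opposite directions; without quantitative information the net direction cannot be determined.

cannot be determined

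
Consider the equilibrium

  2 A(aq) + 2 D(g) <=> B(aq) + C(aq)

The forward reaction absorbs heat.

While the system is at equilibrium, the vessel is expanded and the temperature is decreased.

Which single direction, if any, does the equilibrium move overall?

Gas moles: reactants 2, products 0 (Δn_gas = -2). Expansion shifts the system toward the side with more moles of gas — to the left.
The forward reaction is endothermic. Lowering T favours the exothermic direction — shift to the left.
All effects act in the same direction — net shift to the left.

left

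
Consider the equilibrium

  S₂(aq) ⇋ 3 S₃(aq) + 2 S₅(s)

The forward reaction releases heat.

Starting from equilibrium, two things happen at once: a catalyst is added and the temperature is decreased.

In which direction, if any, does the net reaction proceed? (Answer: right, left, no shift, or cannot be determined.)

A catalyst speeds both forward and reverse rates equally; it changes neither Q nor K — no shift from this change.
The forward reaction is exothermic. Lowering T favours the exothermic direction — shift to the right.
Only the nonzero effect(s) matter; the net shift is to the right.

right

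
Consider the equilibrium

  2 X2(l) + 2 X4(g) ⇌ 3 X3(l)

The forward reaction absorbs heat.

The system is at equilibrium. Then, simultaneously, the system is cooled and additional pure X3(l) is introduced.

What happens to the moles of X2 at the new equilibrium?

The forward reaction is endothermic. Lowering T favours the exothermic direction — shift to the left.
X3 is a pure liquid; its activity is 1 regardless of amount, so Q is unaffected — no shift from this change.
The net shift is to the left. X2 is a reactant, so its amount increases.

increases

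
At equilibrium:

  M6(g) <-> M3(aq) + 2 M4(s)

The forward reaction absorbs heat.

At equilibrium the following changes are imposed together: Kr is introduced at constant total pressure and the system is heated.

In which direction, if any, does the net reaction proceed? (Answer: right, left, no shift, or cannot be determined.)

Adding inert gas at constant total pressure expands the volume and lowers every reacting partial pressure. With Δn_gas = 0 − 1 = -1, Q moves away from K toward the side with fewer gas moles, so the system shifts toward the side with more gas moles — to the left.
The forward reaction is endothermic. Raising T favours the endothermic direction — shift to the right.
The individual effects push in opposite directions; without quantitative information the net direction cannot be determined.

cannot be determined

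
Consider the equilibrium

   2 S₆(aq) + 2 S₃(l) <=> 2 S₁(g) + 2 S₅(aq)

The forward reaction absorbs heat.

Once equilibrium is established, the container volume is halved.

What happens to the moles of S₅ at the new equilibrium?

Gas moles: reactants 0, products 2 (Δn_gas = +2). Compression shifts the system toward the side with fewer moles of gas — to the left.
The net shift is to the left. S₅ is a product, so its amount decreases.

decreases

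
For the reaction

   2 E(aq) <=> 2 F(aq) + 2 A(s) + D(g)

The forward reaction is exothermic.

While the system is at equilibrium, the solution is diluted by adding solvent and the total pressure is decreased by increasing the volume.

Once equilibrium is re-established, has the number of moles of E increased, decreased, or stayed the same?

decreases

Dilution scales every aqueous concentration by the same factor. Δn_aq = 2 − 2 = 0, so Q is unchanged — no shift.
Gas moles: reactants 0, products 1 (Δn_gas = +1). Expansion shifts the system toward the side with more moles of gas — to the right.
The net shift is to the right. E is a reactant, so its amount decreases.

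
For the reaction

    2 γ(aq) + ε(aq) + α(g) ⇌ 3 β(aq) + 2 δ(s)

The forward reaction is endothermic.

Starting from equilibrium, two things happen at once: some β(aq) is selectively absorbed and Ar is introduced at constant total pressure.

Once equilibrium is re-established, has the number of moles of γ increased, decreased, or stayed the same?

cannot be determined

Removing β (aq), a product, drives the reaction to the right.
Adding inert gas at constant total pressure expands the volume and lowers every reacting partial pressure. With Δn_gas = 0 − 1 = -1, Q moves away from K toward the side with fewer gas moles, so the system shifts toward the side with more gas moles — to the left.
The two effects oppose each other, so the net shift — and hence the change in γ — cannot be determined from the given information.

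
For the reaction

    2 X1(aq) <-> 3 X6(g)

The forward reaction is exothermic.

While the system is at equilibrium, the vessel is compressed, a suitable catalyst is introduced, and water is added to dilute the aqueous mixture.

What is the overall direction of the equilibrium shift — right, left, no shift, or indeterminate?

Gas moles: reactants 0, products 3 (Δn_gas = +3). Compression shifts the system toward the side with fewer moles of gas — to the left.
A catalyst speeds both forward and reverse rates equally; it changes neither Q nor K — no shift from this change.
Dilution lowers every aqueous concentration by the same factor. Δn_aq = 0 − 2 = -2, so the system shifts toward the side with more dissolved moles — to the left.
Only the nonzero effect(s) matter; the net shift is to the left.

left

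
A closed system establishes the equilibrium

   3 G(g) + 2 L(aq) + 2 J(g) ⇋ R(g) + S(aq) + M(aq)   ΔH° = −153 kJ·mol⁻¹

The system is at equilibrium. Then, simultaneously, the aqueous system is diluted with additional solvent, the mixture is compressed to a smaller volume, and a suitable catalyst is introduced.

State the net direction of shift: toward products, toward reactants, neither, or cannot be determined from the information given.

Dilution scales every aqueous concentration by the same factor. Δn_aq = 2 − 2 = 0, so Q is unchanged — no shift.
Gas moles: reactants 5, products 1 (Δn_gas = -4). Compression shifts the system toward the side with fewer moles of gas — to the right.
A catalyst speeds both forward and reverse rates equally; it changes neither Q nor K — no shift from this change.
Only the nonzero effect(s) matter; the net shift is to the right.

right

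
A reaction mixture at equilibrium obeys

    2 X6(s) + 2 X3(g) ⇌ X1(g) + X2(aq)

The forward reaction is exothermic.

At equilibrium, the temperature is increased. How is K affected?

decreases

K depends on temperature via the van 't Hoff relation. The forward reaction is exothermic, so raising T decreases K.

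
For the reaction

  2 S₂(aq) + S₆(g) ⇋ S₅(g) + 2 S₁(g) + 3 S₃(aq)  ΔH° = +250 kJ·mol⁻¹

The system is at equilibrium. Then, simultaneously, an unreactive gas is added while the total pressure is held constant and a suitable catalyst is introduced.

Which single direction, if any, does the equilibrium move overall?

Adding inert gas at constant total pressure expands the volume and lowers every reacting partial pressure. With Δn_gas = 3 − 1 = +2, Q moves away from K toward the side with fewer gas moles, so the system shifts toward the side with more gas moles — to the right.
A catalyst speeds both forward and reverse rates equally; it changes neither Q nor K — no shift from this change.
Only the nonzero effect(s) matter; the net shift is to the right.

right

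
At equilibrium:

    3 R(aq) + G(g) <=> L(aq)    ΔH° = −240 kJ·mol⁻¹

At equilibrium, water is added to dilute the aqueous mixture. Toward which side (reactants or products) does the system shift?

Dilution lowers every aqueous concentration by the same factor. Δn_aq = 1 − 3 = -2, so the system shifts toward the side with more dissolved moles — to the left.

left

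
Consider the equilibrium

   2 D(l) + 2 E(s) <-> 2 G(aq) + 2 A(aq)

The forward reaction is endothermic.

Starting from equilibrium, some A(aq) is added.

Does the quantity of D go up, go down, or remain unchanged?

Adding A (aq), a product, drives the reaction to the left.
The net shift is to the left. D is a reactant, so its amount increases.

increases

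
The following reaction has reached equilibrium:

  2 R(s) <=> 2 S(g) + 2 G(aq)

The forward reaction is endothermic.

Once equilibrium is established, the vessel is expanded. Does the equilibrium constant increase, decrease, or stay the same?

unchanged

The equilibrium constant depends only on temperature. This perturbation may move the position of equilibrium, but since T is unchanged, K itself is unchanged.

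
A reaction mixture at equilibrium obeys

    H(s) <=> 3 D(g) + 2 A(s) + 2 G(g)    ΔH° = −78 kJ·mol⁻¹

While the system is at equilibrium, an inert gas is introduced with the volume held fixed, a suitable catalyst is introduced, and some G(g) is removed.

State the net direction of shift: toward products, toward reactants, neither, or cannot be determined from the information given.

right

At constant volume, adding an inert gas leaves every reacting species' partial pressure unchanged, so Q is unchanged — no shift from this change.
A catalyst speeds both forward and reverse rates equally; it changes neither Q nor K — no shift from this change.
Removing G (g), a product, drives the reaction to the right.
Only the nonzero effect(s) matter; the net shift is to the right.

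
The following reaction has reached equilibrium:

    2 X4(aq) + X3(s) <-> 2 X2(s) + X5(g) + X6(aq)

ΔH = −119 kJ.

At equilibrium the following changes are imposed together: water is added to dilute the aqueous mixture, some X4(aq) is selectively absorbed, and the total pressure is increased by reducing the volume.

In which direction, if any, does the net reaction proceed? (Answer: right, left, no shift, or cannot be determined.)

left

Dilution lowers every aqueous concentration by the same factor. Δn_aq = 1 − 2 = -1, so the system shifts toward the side with more dissolved moles — to the left.
Removing X4 (aq), a reactant, drives the reaction to the left.
Gas moles: reactants 0, products 1 (Δn_gas = +1). Compression shifts the system toward the side with fewer moles of gas — to the left.
All effects act in the same direction — net shift to the left.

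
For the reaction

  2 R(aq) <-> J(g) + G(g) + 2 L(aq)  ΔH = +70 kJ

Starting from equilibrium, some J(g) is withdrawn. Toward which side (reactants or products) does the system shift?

Removing J (g), a product, drives the reaction to the right.

right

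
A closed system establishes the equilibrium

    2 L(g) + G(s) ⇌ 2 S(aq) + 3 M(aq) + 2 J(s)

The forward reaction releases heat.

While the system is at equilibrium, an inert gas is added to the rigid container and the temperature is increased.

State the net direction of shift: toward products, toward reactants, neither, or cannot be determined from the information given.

left

At constant volume, adding an inert gas leaves every reacting species' partial pressure unchanged, so Q is unchanged — no shift from this change.
The forward reaction is exothermic. Raising T favours the endothermic direction — shift to the left.
Only the nonzero effect(s) matter; the net shift is to the left.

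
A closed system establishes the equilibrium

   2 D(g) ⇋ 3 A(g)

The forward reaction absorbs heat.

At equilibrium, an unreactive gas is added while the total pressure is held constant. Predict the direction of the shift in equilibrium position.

right

Adding inert gas at constant total pressure expands the volume and lowers every reacting partial pressure. With Δn_gas = 3 − 2 = +1, Q moves away from K toward the side with fewer gas moles, so the system shifts toward the side with more gas moles — to the right.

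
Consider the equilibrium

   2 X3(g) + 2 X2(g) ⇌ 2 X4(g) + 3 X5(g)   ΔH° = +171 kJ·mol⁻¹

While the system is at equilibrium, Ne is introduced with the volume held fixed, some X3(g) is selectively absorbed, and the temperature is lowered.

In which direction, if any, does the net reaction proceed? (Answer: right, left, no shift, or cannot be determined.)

left

At constant volume, adding an inert gas leaves every reacting species' partial pressure unchanged, so Q is unchanged — no shift from this change.
Removing X3 (g), a reactant, drives the reaction to the left.
The forward reaction is endothermic. Lowering T favours the exothermic direction — shift to the left.
Only the nonzero effect(s) matter; the net shift is to the left.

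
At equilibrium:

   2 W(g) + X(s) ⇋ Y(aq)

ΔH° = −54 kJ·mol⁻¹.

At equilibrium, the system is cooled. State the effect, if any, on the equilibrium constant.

increases

K depends on temperature via the van 't Hoff relation. The forward reaction is exothermic, so lowering T increases K.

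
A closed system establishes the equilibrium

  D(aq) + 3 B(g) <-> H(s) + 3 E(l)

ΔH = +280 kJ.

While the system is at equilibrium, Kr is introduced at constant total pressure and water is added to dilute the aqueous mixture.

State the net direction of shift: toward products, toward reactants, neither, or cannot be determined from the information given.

Adding inert gas at constant total pressure expands the volume and lowers every reacting partial pressure. With Δn_gas = 0 − 3 = -3, Q moves away from K toward the side with fewer gas moles, so the system shifts toward the side with more gas moles — to the left.
Dilution lowers every aqueous concentration by the same factor. Δn_aq = 0 − 1 = -1, so the system shifts toward the side with more dissolved moles — to the left.
All effects act in the same direction — net shift to the left.

left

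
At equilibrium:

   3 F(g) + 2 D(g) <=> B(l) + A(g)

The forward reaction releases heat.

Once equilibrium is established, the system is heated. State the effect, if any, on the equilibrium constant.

decreases

K depends on temperature via the van 't Hoff relation. The forward reaction is exothermic, so raising T decreases K.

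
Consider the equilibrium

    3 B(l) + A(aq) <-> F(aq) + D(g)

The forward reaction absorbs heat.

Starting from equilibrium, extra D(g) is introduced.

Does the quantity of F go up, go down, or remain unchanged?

decreases

Adding D (g), a product, drives the reaction to the left.
The net shift is to the left. F is a product, so its amount decreases.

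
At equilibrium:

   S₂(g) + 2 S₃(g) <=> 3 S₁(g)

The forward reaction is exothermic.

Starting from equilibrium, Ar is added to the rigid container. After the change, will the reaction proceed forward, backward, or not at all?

no shift

At constant volume, adding an inert gas leaves every reacting species' partial pressure unchanged, so Q is unchanged — no shift from this change.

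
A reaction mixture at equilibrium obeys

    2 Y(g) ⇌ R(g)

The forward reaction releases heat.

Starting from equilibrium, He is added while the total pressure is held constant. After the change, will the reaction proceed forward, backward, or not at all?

Adding inert gas at constant total pressure expands the volume and lowers every reacting partial pressure. With Δn_gas = 1 − 2 = -1, Q moves away from K toward the side with fewer gas moles, so the system shifts toward the side with more gas moles — to the left.

left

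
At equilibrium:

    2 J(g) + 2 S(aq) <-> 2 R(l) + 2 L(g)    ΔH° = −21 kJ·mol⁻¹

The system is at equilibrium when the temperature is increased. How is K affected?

decreases

K depends on temperature via the van 't Hoff relation. The forward reaction is exothermic, so raising T decreases K.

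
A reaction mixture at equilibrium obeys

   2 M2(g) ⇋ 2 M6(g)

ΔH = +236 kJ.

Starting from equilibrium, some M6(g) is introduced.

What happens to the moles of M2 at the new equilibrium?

increases

Adding M6 (g), a product, drives the reaction to the left.
The net shift is to the left. M2 is a reactant, so its amount increases.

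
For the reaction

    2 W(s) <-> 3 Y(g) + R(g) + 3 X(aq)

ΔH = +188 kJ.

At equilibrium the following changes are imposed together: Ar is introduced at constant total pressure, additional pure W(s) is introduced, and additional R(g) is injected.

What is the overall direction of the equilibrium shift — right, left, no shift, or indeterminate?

Adding inert gas at constant total pressure expands the volume and lowers every reacting partial pressure. With Δn_gas = 4 − 0 = +4, Q moves away from K toward the side with fewer gas moles, so the system shifts toward the side with more gas moles — to the right.
W is a pure solid; its activity is 1 regardless of amount, so Q is unaffected — no shift from this change.
Adding R (g), a product, drives the reaction to the left.
The individual effects push in opposite directions; without quantitative information the net direction cannot be determined.

cannot be determined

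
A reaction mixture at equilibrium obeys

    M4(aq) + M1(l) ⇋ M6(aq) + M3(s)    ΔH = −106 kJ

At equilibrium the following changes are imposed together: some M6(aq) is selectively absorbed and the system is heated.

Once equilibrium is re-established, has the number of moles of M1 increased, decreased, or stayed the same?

Removing M6 (aq), a product, drives the reaction to the right.
The forward reaction is exothermic. Raising T favours the endothermic direction — shift to the left.
The two effects oppose each other, so the net shift — and hence the change in M1 — cannot be determined from the given information.

cannot be determined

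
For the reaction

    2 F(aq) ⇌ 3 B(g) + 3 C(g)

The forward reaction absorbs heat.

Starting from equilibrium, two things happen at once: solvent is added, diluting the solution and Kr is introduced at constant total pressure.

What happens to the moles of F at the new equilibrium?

Dilution lowers every aqueous concentration by the same factor. Δn_aq = 0 − 2 = -2, so the system shifts toward the side with more dissolved moles — to the left.
Adding inert gas at constant total pressure expands the volume and lowers every reacting partial pressure. With Δn_gas = 6 − 0 = +6, Q moves away from K toward the side with fewer gas moles, so the system shifts toward the side with more gas moles — to the right.
The two effects oppose each other, so the net shift — and hence the change in F — cannot be determined from the given information.

cannot be determined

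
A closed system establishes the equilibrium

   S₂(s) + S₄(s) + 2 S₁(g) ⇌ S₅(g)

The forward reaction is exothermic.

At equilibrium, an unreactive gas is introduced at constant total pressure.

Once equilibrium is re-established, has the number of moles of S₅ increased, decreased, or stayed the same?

decreases

Adding inert gas at constant total pressure expands the volume and lowers every reacting partial pressure. With Δn_gas = 1 − 2 = -1, Q moves away from K toward the side with fewer gas moles, so the system shifts toward the side with more gas moles — to the left.
The net shift is to the left. S₅ is a product, so its amount decreases.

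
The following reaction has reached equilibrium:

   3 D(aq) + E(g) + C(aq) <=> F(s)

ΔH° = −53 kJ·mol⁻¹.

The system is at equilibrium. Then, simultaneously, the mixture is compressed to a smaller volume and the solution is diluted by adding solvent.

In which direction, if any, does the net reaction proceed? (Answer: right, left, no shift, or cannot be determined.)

cannot be determined

Gas moles: reactants 1, products 0 (Δn_gas = -1). Compression shifts the system toward the side with fewer moles of gas — to the right.
Dilution lowers every aqueous concentration by the same factor. Δn_aq = 0 − 4 = -4, so the system shifts toward the side with more dissolved moles — to the left.
The individual effects push in opposite directions; without quantitative information the net direction cannot be determined.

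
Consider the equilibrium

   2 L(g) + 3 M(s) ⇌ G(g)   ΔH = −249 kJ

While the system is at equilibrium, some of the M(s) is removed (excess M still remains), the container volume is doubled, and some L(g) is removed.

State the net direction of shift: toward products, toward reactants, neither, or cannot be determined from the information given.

left

M is a pure solid; its activity is 1 regardless of amount, so Q is unaffected — no shift from this change.
Gas moles: reactants 2, products 1 (Δn_gas = -1). Expansion shifts the system toward the side with more moles of gas — to the left.
Removing L (g), a reactant, drives the reaction to the left.
Only the nonzero effect(s) matter; the net shift is to the left.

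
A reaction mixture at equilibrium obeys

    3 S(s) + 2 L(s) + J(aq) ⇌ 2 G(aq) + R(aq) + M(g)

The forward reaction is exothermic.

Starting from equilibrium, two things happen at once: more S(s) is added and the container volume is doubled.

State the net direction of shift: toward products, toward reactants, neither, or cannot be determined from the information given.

S is a pure solid; its activity is 1 regardless of amount, so Q is unaffected — no shift from this change.
Gas moles: reactants 0, products 1 (Δn_gas = +1). Expansion shifts the system toward the side with more moles of gas — to the right.
Only the nonzero effect(s) matter; the net shift is to the right.

right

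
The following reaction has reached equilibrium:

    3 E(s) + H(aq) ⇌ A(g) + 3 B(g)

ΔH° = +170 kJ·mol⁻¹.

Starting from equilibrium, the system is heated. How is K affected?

K depends on temperature via the van 't Hoff relation. The forward reaction is endothermic, so raising T increases K.

increases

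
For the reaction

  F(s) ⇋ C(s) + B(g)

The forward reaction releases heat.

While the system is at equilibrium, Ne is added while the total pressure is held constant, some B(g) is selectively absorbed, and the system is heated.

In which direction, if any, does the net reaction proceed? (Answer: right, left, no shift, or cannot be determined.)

cannot be determined

Adding inert gas at constant total pressure expands the volume and lowers every reacting partial pressure. With Δn_gas = 1 − 0 = +1, Q moves away from K toward the side with fewer gas moles, so the system shifts toward the side with more gas moles — to the right.
Removing B (g), a product, drives the reaction to the right.
The forward reaction is exothermic. Raising T favours the endothermic direction — shift to the left.
The individual effects push in opposite directions; without quantitative information the net direction cannot be determined.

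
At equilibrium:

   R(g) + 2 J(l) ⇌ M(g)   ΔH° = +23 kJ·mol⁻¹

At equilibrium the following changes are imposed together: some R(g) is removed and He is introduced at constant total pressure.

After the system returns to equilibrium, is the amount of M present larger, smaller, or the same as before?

decreases

Removing R (g), a reactant, drives the reaction to the left.
Adding inert gas at constant total pressure expands the volume, scaling every reacting partial pressure by the same factor. Δn_gas = 1 − 1 = 0, so Q is unchanged — no shift.
The net shift is to the left. M is a product, so its amount decreases.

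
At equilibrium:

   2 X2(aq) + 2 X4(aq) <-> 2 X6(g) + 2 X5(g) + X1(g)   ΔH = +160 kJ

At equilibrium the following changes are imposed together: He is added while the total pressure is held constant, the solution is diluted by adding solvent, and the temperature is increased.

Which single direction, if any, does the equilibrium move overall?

cannot be determined

Adding inert gas at constant total pressure expands the volume and lowers every reacting partial pressure. With Δn_gas = 5 − 0 = +5, Q moves away from K toward the side with fewer gas moles, so the system shifts toward the side with more gas moles — to the right.
Dilution lowers every aqueous concentration by the same factor. Δn_aq = 0 − 4 = -4, so the system shifts toward the side with more dissolved moles — to the left.
The forward reaction is endothermic. Raising T favours the endothermic direction — shift to the right.
The individual effects push in opposite directions; without quantitative information the net direction cannot be determined.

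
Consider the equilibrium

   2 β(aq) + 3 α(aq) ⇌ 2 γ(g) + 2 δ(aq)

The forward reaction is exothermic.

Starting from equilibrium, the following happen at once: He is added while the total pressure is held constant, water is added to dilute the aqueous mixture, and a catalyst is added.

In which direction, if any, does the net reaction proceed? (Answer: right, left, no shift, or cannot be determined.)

Adding inert gas at constant total pressure expands the volume and lowers every reacting partial pressure. With Δn_gas = 2 − 0 = +2, Q moves away from K toward the side with fewer gas moles, so the system shifts toward the side with more gas moles — to the right.
Dilution lowers every aqueous concentration by the same factor. Δn_aq = 2 − 5 = -3, so the system shifts toward the side with more dissolved moles — to the left.
A catalyst speeds both forward and reverse rates equally; it changes neither Q nor K — no shift from this change.
The individual effects push in opposite directions; without quantitative information the net direction cannot be determined.

cannot be determined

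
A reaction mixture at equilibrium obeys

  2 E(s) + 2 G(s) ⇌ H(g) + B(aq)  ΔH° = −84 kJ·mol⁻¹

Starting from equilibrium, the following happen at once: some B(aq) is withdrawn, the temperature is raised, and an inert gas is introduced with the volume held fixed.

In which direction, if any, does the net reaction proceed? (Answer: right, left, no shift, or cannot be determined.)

cannot be determined

Removing B (aq), a product, drives the reaction to the right.
The forward reaction is exothermic. Raising T favours the endothermic direction — shift to the left.
At constant volume, adding an inert gas leaves every reacting species' partial pressure unchanged, so Q is unchanged — no shift from this change.
The individual effects push in opposite directions; without quantitative information the net direction cannot be determined.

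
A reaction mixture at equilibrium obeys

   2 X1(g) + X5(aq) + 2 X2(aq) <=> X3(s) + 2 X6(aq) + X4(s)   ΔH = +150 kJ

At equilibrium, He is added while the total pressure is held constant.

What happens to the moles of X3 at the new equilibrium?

decreases

Adding inert gas at constant total pressure expands the volume and lowers every reacting partial pressure. With Δn_gas = 0 − 2 = -2, Q moves away from K toward the side with fewer gas moles, so the system shifts toward the side with more gas moles — to the left.
The net shift is to the left. X3 is a product, so its amount decreases.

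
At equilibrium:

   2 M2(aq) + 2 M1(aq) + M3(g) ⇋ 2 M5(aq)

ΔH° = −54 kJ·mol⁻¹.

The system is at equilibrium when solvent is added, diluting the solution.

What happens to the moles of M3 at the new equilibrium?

increases

Dilution lowers every aqueous concentration by the same factor. Δn_aq = 2 − 4 = -2, so the system shifts toward the side with more dissolved moles — to the left.
The net shift is to the left. M3 is a reactant, so its amount increases.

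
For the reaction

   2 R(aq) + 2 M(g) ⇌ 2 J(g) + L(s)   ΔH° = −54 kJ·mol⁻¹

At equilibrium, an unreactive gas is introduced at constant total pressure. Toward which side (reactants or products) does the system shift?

Adding inert gas at constant total pressure expands the volume, scaling every reacting partial pressure by the same factor. Δn_gas = 2 − 2 = 0, so Q is unchanged — no shift.

no shift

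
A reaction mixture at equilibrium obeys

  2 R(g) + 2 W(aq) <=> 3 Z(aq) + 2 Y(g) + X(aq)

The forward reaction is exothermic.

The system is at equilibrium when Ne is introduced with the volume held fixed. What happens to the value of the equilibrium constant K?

unchanged

The equilibrium constant depends only on temperature. This perturbation changes neither the position of equilibrium nor K.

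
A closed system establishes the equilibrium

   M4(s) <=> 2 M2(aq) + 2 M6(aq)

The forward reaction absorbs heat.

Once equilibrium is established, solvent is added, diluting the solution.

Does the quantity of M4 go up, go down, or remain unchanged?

Dilution lowers every aqueous concentration by the same factor. Δn_aq = 4 − 0 = +4, so the system shifts toward the side with more dissolved moles — to the right.
The net shift is to the right. M4 is a reactant, so its amount decreases.

decreases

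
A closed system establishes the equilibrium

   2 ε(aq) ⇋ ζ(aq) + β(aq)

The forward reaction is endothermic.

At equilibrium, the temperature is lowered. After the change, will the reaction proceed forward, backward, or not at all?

left

The forward reaction is endothermic. Lowering T favours the exothermic direction — shift to the left.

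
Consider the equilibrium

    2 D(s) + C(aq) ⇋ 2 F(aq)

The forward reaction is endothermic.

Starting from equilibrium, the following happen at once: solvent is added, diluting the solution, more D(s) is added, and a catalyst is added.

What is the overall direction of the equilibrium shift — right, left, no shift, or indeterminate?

right

Dilution lowers every aqueous concentration by the same factor. Δn_aq = 2 − 1 = +1, so the system shifts toward the side with more dissolved moles — to the right.
D is a pure solid; its activity is 1 regardless of amount, so Q is unaffected — no shift from this change.
A catalyst speeds both forward and reverse rates equally; it changes neither Q nor K — no shift from this change.
Only the nonzero effect(s) matter; the net shift is to the right.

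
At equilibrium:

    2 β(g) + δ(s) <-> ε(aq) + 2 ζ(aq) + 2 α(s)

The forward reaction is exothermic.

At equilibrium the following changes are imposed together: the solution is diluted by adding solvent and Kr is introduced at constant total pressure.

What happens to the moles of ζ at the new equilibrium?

cannot be determined

Dilution lowers every aqueous concentration by the same factor. Δn_aq = 3 − 0 = +3, so the system shifts toward the side with more dissolved moles — to the right.
Adding inert gas at constant total pressure expands the volume and lowers every reacting partial pressure. With Δn_gas = 0 − 2 = -2, Q moves away from K toward the side with fewer gas moles, so the system shifts toward the side with more gas moles — to the left.
The two effects oppose each other, so the net shift — and hence the change in ζ — cannot be determined from the given information.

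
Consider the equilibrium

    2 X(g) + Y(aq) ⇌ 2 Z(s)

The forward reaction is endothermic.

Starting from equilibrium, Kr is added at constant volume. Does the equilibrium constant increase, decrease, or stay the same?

unchanged

The equilibrium constant depends only on temperature. This perturbation changes neither the position of equilibrium nor K.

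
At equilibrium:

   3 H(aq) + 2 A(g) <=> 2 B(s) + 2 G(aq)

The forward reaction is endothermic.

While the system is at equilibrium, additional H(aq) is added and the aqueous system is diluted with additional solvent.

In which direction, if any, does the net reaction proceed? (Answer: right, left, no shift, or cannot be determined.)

Adding H (aq), a reactant, drives the reaction to the right.
Dilution lowers every aqueous concentration by the same factor. Δn_aq = 2 − 3 = -1, so the system shifts toward the side with more dissolved moles — to the left.
The individual effects push in opposite directions; without quantitative information the net direction cannot be determined.

cannot be determined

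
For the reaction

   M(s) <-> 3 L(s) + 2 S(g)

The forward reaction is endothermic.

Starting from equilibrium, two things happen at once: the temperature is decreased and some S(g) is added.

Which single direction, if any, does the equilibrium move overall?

The forward reaction is endothermic. Lowering T favours the exothermic direction — shift to the left.
Adding S (g), a product, drives the reaction to the left.
All effects act in the same direction — net shift to the left.

left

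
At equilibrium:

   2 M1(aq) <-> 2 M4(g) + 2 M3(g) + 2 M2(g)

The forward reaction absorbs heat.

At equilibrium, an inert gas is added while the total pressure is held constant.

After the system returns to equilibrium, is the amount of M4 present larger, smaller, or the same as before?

Adding inert gas at constant total pressure expands the volume and lowers every reacting partial pressure. With Δn_gas = 6 − 0 = +6, Q moves away from K toward the side with fewer gas moles, so the system shifts toward the side with more gas moles — to the right.
The net shift is to the right. M4 is a product, so its amount increases.

increases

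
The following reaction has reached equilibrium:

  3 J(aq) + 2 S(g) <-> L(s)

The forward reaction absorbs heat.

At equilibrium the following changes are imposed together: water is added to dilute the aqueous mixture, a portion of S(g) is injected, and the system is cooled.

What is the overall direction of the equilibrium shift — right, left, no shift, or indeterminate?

Dilution lowers every aqueous concentration by the same factor. Δn_aq = 0 − 3 = -3, so the system shifts toward the side with more dissolved moles — to the left.
Adding S (g), a reactant, drives the reaction to the right.
The forward reaction is endothermic. Lowering T favours the exothermic direction — shift to the left.
The individual effects push in opposite directions; without quantitative information the net direction cannot be determined.

cannot be determined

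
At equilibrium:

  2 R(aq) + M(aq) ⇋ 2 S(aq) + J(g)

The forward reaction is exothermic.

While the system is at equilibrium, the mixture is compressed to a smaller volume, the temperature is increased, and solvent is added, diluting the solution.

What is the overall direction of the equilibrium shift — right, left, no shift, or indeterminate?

Gas moles: reactants 0, products 1 (Δn_gas = +1). Compression shifts the system toward the side with fewer moles of gas — to the left.
The forward reaction is exothermic. Raising T favours the endothermic direction — shift to the left.
Dilution lowers every aqueous concentration by the same factor. Δn_aq = 2 − 3 = -1, so the system shifts toward the side with more dissolved moles — to the left.
All effects act in the same direction — net shift to the left.

left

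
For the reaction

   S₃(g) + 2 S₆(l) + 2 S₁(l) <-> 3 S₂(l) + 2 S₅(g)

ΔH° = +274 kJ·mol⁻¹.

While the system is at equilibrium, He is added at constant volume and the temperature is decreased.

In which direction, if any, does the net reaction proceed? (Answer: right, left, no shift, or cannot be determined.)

left

At constant volume, adding an inert gas leaves every reacting species' partial pressure unchanged, so Q is unchanged — no shift from this change.
The forward reaction is endothermic. Lowering T favours the exothermic direction — shift to the left.
Only the nonzero effect(s) matter; the net shift is to the left.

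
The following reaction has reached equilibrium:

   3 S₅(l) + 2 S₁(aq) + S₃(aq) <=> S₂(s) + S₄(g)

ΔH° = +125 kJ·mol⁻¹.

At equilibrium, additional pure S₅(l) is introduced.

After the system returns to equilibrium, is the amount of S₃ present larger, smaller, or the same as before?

unchanged

S₅ is a pure liquid; its activity is 1 regardless of amount, so Q is unaffected — no shift from this change.
No net shift occurs, so the amount of S₃ is unchanged.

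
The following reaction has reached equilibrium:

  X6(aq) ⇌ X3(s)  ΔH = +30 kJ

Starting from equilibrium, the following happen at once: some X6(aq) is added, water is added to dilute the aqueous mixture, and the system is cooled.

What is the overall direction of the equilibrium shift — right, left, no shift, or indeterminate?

cannot be determined

Adding X6 (aq), a reactant, drives the reaction to the right.
Dilution lowers every aqueous concentration by the same factor. Δn_aq = 0 − 1 = -1, so the system shifts toward the side with more dissolved moles — to the left.
The forward reaction is endothermic. Lowering T favours the exothermic direction — shift to the left.
The individual effects push in opposite directions; without quantitative information the net direction cannot be determined.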